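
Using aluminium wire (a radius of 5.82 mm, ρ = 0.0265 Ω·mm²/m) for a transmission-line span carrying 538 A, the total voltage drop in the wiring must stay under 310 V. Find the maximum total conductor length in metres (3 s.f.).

ρ = 0.0265 Ω·mm²/m = 2.65×10^-8 Ω·m
A = πr² = π(5.8200e-03 m)² = 1.064e-04 m²
L_max = V_max·A/(1·ρI) = (310)(1.064e-04)/(2.65×10^-8×538) = 2310 m

2310 m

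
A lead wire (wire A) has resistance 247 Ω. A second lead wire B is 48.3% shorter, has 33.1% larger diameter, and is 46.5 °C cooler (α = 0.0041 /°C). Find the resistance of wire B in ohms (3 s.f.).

58.3 Ω

R ∝ ρL/d² with ρ ∝ (1+αΔT), so R_B/R_A = (1 − 48.3/100) × (1 + 33.1/100)⁻² × (1 − 0.0041×46.5)
= 0.517 × 0.5645 × 0.8094 = 0.2362
R_B = 0.2362 × 247 = 58.3 Ω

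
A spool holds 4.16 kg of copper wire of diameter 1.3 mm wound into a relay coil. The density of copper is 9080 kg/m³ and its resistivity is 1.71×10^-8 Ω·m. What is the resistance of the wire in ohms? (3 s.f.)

A = π(d/2)² = π(6.5000e-04 m)² = 1.3273e-06 m²
L = m/(density·A) = 4.16/(9080×1.3273e-06) = 345.2 m
R = ρL/A = (1.71×10^-8)(345.2)/(1.3273e-06) = 4.45 Ω

4.45 Ω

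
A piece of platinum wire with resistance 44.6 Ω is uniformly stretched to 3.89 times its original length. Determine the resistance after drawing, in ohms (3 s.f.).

675 Ω

Volume constant ⇒ A' = A/k with k = 3.89. R' = ρ(kL)/(A/k) = k²R.
R' = 15.13 × 44.6 = 675 Ω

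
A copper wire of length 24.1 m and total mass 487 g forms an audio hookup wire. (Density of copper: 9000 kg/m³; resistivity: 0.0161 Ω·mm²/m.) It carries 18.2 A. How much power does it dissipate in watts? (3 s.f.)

57.2 W

ρ = 0.0161 Ω·mm²/m = 1.61×10^-8 Ω·m
A = m/(density·L) = 0.487/(9000×24.1) = 2.2453e-06 m²
R = ρL/A = (1.61×10^-8)(24.1)/(2.2453e-06) = 0.1728 Ω
P = I²R = (18.2)² × 0.1728 = 57.2 W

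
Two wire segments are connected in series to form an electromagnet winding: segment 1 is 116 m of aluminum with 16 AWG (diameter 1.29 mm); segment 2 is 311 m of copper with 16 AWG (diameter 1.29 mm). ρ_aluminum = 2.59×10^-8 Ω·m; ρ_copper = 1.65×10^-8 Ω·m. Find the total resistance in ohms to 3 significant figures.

Segment 1: A = π(1.29/2 mm)² = π(6.4500e-04 m)² = 1.307e-06 m²
R₁ = ρL/A = (2.59×10^-8)(116)/(1.307e-06) = 2.299 Ω
R₂ = (1.65×10^-8)(311)/(1.307e-06) = 3.926 Ω
R = R₁ + R₂ = 6.22 Ω

6.22 Ω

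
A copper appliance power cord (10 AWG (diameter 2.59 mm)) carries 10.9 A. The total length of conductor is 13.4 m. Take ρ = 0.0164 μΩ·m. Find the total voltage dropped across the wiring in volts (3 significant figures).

ρ = 0.0164 μΩ·m = 1.64×10^-8 Ω·m
A = π(2.59/2 mm)² = π(1.2950e-03 m)² = 5.269e-06 m²
R = ρL/A = (1.64×10^-8)(13.4)/(5.269e-06) = 0.04171 Ω
V = IR = 10.9 × 0.04171 = 0.455 V

0.455 V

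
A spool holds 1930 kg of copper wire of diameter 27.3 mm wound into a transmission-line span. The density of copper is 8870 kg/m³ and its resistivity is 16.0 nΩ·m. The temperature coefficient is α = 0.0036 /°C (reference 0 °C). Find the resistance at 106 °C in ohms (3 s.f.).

0.0140 Ω

ρ = 16.0 nΩ·m = 1.60×10^-8 Ω·m
A = π(d/2)² = π(1.3650e-02 m)² = 5.8535e-04 m²
L = m/(density·A) = 1930/(8870×5.8535e-04) = 371.7 m
R = ρL/A = (1.60×10^-8)(371.7)/(5.8535e-04) = 0.01016 Ω
R(106 °C) = 0.01016 × (1 + 0.0036×106) = 0.0140 Ω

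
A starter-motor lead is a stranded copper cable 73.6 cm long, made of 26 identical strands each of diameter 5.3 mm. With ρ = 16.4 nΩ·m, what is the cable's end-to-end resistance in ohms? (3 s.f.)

ρ = 16.4 nΩ·m = 1.64×10^-8 Ω·m
A_strand = π(2.6500e-03 m)² = 2.206e-05 m²
R_strand = ρL/A = (1.64×10^-8)(0.736)/(2.206e-05) = 5.471×10^-4 Ω
R_total = R_strand/N = 5.471×10^-4/26 = 2.10×10^-5 Ω

2.10×10^-5 Ω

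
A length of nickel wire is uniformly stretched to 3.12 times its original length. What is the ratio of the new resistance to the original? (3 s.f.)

Volume constant ⇒ A' = A/k with k = 3.12. R' = ρ(kL)/(A/k) = k²R.
Factor = 9.73

9.73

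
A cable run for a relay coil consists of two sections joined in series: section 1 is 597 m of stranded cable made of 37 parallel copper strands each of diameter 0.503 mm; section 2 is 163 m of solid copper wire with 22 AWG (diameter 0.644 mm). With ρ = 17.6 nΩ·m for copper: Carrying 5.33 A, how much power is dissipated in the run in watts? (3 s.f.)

ρ = 17.6 nΩ·m = 1.76×10^-8 Ω·m
Section 1: A_strand = π(2.5150e-04)² = 1.987e-07 m²; R₁ = ρL/(N·A_s) = (1.76×10^-8)(597)/(37×1.987e-07) = 1.429 Ω
Section 2: A = π(0.644/2 mm)² = π(3.2200e-04 m)² = 3.257e-07 m²
R₂ = (1.76×10^-8)(163)/(3.257e-07) = 8.807 Ω
R = R₁ + R₂ = 10.24 Ω
P = I²R = (5.33)² × 10.24 = 291 W

291 W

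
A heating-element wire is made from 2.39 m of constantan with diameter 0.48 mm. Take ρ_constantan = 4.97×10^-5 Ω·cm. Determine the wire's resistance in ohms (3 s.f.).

ρ = 4.97×10^-5 Ω·cm = 4.97×10^-7 Ω·m
A = π(d/2)² = π(2.4000e-04 m)² = 1.810e-07 m²
R = ρL/A = (4.97×10^-7)(2.39 m)/(1.810e-07 m²) = 6.56 Ω

6.56 Ω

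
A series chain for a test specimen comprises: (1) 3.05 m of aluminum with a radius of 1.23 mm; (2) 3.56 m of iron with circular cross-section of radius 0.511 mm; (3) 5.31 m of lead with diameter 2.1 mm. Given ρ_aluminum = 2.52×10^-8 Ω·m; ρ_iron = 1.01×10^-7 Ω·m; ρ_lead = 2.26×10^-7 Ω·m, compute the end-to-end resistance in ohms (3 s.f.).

0.801 Ω

Seg 1: A = πr² = π(1.2300e-03 m)² = 4.753e-06 m²
R_1 = (2.52×10^-8)(3.05)/(4.753e-06) = 0.01617 Ω
Seg 2: A = πr² = π(5.1100e-04 m)² = 8.203e-07 m²
R_2 = (1.01×10^-7)(3.56)/(8.203e-07) = 0.4383 Ω
Seg 3: A = π(d/2)² = π(1.0500e-03 m)² = 3.464e-06 m²
R_3 = (2.26×10^-7)(5.31)/(3.464e-06) = 0.3465 Ω
R_total = R_1 + R_2 + R_3 = 0.801 Ω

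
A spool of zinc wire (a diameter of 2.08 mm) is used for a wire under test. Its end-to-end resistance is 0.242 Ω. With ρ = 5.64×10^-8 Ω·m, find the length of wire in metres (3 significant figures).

14.6 m

A = π(d/2)² = π(1.0400e-03 m)² = 3.398e-06 m²
L = RA/ρ = (0.242)(3.398e-06)/(5.64×10^-8) = 14.6 m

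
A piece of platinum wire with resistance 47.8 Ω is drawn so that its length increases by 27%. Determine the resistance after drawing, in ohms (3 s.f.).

k = 1 + 27/100 = 1.27; volume constant ⇒ A' = A/k, so R' = k²R.
R' = 1.613 × 47.8 = 77.1 Ω

77.1 Ω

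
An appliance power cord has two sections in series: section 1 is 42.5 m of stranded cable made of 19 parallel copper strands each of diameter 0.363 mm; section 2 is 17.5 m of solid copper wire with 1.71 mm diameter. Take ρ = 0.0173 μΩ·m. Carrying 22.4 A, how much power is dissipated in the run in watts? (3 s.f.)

ρ = 0.0173 μΩ·m = 1.73×10^-8 Ω·m
Section 1: A_strand = π(1.8150e-04)² = 1.035e-07 m²; R₁ = ρL/(N·A_s) = (1.73×10^-8)(42.5)/(19×1.035e-07) = 0.3739 Ω
Section 2: A = π(d/2)² = π(8.5500e-04 m)² = 2.297e-06 m²
R₂ = (1.73×10^-8)(17.5)/(2.297e-06) = 0.1318 Ω
R = R₁ + R₂ = 0.5057 Ω
P = I²R = (22.4)² × 0.5057 = 254 W

254 W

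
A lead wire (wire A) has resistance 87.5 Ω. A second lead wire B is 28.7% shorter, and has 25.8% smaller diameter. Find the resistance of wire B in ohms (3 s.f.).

113 Ω

R ∝ L/d², so R_B/R_A = (1 − 28.7/100) × (1 − 25.8/100)⁻²
= 0.713 × 1.816 = 1.295
R_B = 1.295 × 87.5 = 113 Ω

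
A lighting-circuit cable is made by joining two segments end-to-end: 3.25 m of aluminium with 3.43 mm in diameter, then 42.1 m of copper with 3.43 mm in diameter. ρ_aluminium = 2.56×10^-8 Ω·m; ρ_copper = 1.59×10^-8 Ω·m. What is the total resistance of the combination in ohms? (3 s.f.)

Segment 1: A = π(d/2)² = π(1.7150e-03 m)² = 9.240e-06 m²
R₁ = ρL/A = (2.56×10^-8)(3.25)/(9.240e-06) = 0.009004 Ω
R₂ = (1.59×10^-8)(42.1)/(9.240e-06) = 0.07244 Ω
R = R₁ + R₂ = 0.0814 Ω

0.0814 Ω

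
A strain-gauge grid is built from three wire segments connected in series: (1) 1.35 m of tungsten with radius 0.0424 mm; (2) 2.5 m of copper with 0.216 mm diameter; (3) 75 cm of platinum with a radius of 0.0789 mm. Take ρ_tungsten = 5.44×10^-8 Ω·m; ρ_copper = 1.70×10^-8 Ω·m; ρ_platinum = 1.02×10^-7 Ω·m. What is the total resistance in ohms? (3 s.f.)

18.1 Ω

Seg 1: A = πr² = π(4.2400e-05 m)² = 5.648e-09 m²
R_1 = (5.44×10^-8)(1.35)/(5.648e-09) = 13 Ω
Seg 2: A = π(d/2)² = π(1.0800e-04 m)² = 3.664e-08 m²
R_2 = (1.70×10^-8)(2.5)/(3.664e-08) = 1.16 Ω
Seg 3: A = πr² = π(7.8900e-05 m)² = 1.956e-08 m²
R_3 = (1.02×10^-7)(0.75)/(1.956e-08) = 3.912 Ω
R_total = R_1 + R_2 + R_3 = 18.1 Ω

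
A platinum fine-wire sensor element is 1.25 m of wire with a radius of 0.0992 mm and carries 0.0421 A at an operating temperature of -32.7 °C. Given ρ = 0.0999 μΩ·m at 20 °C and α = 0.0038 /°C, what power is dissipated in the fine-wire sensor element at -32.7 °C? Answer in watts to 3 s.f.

0.00573 W

ρ = 0.0999 μΩ·m = 9.99×10^-8 Ω·m
A = πr² = π(9.9200e-05 m)² = 3.092e-08 m²
R₍20₎ = ρL/A = (9.99×10^-8)(1.25)/(3.092e-08) = 4.039 Ω
R₍-32.7₎ = R₍20₎(1 + αΔT) = 4.039 × (1 + 0.0038×-52.7) = 3.23 Ω
P = I²R = (0.0421)² × 3.23 = 0.00573 W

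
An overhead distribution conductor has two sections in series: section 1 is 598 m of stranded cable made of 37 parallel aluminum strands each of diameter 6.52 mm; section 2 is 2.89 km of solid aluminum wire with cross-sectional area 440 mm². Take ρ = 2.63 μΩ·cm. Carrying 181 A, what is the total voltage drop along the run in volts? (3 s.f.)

33.6 V

ρ = 2.63 μΩ·cm = 2.63×10^-8 Ω·m
Section 1: A_strand = π(3.2600e-03)² = 3.339e-05 m²; R₁ = ρL/(N·A_s) = (2.63×10^-8)(598)/(37×3.339e-05) = 0.01273 Ω
Section 2: A = 440 mm² = 4.400e-04 m²
R₂ = (2.63×10^-8)(2890)/(4.400e-04) = 0.1727 Ω
R = R₁ + R₂ = 0.1855 Ω
V = IR = 181 × 0.1855 = 33.6 V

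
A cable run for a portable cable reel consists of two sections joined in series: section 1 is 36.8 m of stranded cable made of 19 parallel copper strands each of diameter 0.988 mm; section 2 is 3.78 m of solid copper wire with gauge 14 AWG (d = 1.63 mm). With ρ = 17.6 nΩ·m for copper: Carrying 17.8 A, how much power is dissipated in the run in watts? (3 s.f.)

ρ = 17.6 nΩ·m = 1.76×10^-8 Ω·m
Section 1: A_strand = π(4.9400e-04)² = 7.667e-07 m²; R₁ = ρL/(N·A_s) = (1.76×10^-8)(36.8)/(19×7.667e-07) = 0.04446 Ω
Section 2: A = π(1.63/2 mm)² = π(8.1500e-04 m)² = 2.087e-06 m²
R₂ = (1.76×10^-8)(3.78)/(2.087e-06) = 0.03188 Ω
R = R₁ + R₂ = 0.07634 Ω
P = I²R = (17.8)² × 0.07634 = 24.2 W

24.2 W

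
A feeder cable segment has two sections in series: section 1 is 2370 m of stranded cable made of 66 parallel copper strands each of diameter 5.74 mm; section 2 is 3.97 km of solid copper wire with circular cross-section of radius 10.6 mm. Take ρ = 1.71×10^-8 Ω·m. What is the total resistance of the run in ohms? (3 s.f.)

Section 1: A_strand = π(2.8700e-03)² = 2.588e-05 m²; R₁ = ρL/(N·A_s) = (1.71×10^-8)(2370)/(66×2.588e-05) = 0.02373 Ω
Section 2: A = πr² = π(1.0600e-02 m)² = 3.530e-04 m²
R₂ = (1.71×10^-8)(3970)/(3.530e-04) = 0.1923 Ω
R = R₁ + R₂ = 0.216 Ω

0.216 Ω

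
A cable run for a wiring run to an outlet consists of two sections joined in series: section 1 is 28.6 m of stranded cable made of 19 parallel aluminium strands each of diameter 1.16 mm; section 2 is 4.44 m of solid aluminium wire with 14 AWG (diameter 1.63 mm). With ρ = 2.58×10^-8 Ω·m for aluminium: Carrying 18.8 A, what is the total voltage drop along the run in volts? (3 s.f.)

1.72 V

Section 1: A_strand = π(5.8000e-04)² = 1.057e-06 m²; R₁ = ρL/(N·A_s) = (2.58×10^-8)(28.6)/(19×1.057e-06) = 0.03675 Ω
Section 2: A = π(1.63/2 mm)² = π(8.1500e-04 m)² = 2.087e-06 m²
R₂ = (2.58×10^-8)(4.44)/(2.087e-06) = 0.0549 Ω
R = R₁ + R₂ = 0.09164 Ω
V = IR = 18.8 × 0.09164 = 1.72 V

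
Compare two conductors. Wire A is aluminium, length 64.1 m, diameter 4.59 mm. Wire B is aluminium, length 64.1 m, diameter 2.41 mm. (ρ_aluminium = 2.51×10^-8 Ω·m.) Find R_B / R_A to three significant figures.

3.63

R ∝ ρL/d², so R_B/R_A = (d_A/d_B)²
= (4.59/2.41)² = 3.63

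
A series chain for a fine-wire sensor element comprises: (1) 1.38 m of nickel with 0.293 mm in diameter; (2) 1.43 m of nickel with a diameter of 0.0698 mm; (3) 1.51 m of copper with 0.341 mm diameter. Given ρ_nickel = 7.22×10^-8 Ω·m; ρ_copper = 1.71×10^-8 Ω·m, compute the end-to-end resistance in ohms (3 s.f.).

Seg 1: A = π(d/2)² = π(1.4650e-04 m)² = 6.743e-08 m²
R_1 = (7.22×10^-8)(1.38)/(6.743e-08) = 1.478 Ω
Seg 2: A = π(d/2)² = π(3.4900e-05 m)² = 3.826e-09 m²
R_2 = (7.22×10^-8)(1.43)/(3.826e-09) = 26.98 Ω
Seg 3: A = π(d/2)² = π(1.7050e-04 m)² = 9.133e-08 m²
R_3 = (1.71×10^-8)(1.51)/(9.133e-08) = 0.2827 Ω
R_total = R_1 + R_2 + R_3 = 28.7 Ω

28.7 Ω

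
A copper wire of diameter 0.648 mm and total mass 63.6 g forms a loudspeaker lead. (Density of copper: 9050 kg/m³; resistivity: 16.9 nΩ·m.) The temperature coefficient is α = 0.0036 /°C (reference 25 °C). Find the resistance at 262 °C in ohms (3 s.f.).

2.02 Ω

ρ = 16.9 nΩ·m = 1.69×10^-8 Ω·m
A = π(d/2)² = π(3.2400e-04 m)² = 3.2979e-07 m²
L = m/(density·A) = 0.0636/(9050×3.2979e-07) = 21.31 m
R = ρL/A = (1.69×10^-8)(21.31)/(3.2979e-07) = 1.092 Ω
R(262 °C) = 1.092 × (1 + 0.0036×237) = 2.02 Ω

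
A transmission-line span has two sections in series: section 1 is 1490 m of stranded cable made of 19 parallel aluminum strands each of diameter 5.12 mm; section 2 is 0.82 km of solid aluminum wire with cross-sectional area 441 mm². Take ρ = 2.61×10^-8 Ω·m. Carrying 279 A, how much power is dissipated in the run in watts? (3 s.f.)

11500 W

Section 1: A_strand = π(2.5600e-03)² = 2.059e-05 m²; R₁ = ρL/(N·A_s) = (2.61×10^-8)(1490)/(19×2.059e-05) = 0.09941 Ω
Section 2: A = 441 mm² = 4.410e-04 m²
R₂ = (2.61×10^-8)(820)/(4.410e-04) = 0.04853 Ω
R = R₁ + R₂ = 0.1479 Ω
P = I²R = (279)² × 0.1479 = 11500 W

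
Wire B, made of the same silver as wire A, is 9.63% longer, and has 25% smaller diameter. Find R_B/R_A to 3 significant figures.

1.95

R ∝ L/d², so R_B/R_A = (1 + 9.63/100) × (1 − 25/100)⁻²
= 1.096 × 1.778 = 1.95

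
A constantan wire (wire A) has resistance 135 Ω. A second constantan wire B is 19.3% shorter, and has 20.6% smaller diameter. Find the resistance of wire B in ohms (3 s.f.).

173 Ω

R ∝ L/d², so R_B/R_A = (1 − 19.3/100) × (1 − 20.6/100)⁻²
= 0.807 × 1.586 = 1.28
R_B = 1.28 × 135 = 173 Ω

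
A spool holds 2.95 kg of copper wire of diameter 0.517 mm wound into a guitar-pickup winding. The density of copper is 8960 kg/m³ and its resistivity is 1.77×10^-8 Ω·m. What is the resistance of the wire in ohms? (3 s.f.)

A = π(d/2)² = π(2.5850e-04 m)² = 2.0993e-07 m²
L = m/(density·A) = 2.95/(8960×2.0993e-07) = 1568 m
R = ρL/A = (1.77×10^-8)(1568)/(2.0993e-07) = 132 Ω

132 Ω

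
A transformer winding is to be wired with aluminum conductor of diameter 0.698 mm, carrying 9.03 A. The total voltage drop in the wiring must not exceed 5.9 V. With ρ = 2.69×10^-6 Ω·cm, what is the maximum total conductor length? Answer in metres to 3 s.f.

ρ = 2.69×10^-6 Ω·cm = 2.69×10^-8 Ω·m
A = π(d/2)² = π(3.4900e-04 m)² = 3.826e-07 m²
L_max = V_max·A/(1·ρI) = (5.9)(3.826e-07)/(2.69×10^-8×9.03) = 9.29 m

9.29 m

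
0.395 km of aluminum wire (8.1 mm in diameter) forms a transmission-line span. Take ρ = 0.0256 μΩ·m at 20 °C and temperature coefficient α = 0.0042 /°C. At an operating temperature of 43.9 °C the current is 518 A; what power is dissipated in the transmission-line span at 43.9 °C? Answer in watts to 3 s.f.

57900 W

ρ = 0.0256 μΩ·m = 2.56×10^-8 Ω·m
A = π(d/2)² = π(4.0500e-03 m)² = 5.153e-05 m²
R₍20₎ = ρL/A = (2.56×10^-8)(395)/(5.153e-05) = 0.1962 Ω
R₍43.9₎ = R₍20₎(1 + αΔT) = 0.1962 × (1 + 0.0042×23.9) = 0.2159 Ω
P = I²R = (518)² × 0.2159 = 57900 W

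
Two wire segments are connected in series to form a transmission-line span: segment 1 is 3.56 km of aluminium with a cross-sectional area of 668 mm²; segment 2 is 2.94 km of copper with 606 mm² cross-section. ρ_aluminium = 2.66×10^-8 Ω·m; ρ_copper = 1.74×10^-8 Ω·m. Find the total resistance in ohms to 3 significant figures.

Segment 1: A = 668 mm² = 6.680e-04 m²
R₁ = ρL/A = (2.66×10^-8)(3560)/(6.680e-04) = 0.1418 Ω
Segment 2: A = 606 mm² = 6.060e-04 m²
R₂ = (1.74×10^-8)(2940)/(6.060e-04) = 0.08442 Ω
R = R₁ + R₂ = 0.226 Ω

0.226 Ω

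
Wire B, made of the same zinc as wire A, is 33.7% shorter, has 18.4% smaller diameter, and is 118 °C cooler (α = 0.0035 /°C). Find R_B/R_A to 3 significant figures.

R ∝ ρL/d² with ρ ∝ (1+αΔT), so R_B/R_A = (1 − 33.7/100) × (1 − 18.4/100)⁻² × (1 − 0.0035×118)
= 0.663 × 1.502 × 0.587 = 0.584

0.584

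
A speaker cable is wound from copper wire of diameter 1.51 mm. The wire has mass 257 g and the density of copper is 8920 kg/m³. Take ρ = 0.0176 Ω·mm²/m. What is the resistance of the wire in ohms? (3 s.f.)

0.158 Ω

ρ = 0.0176 Ω·mm²/m = 1.76×10^-8 Ω·m
A = π(d/2)² = π(7.5500e-04 m)² = 1.7908e-06 m²
L = m/(density·A) = 0.257/(8920×1.7908e-06) = 16.09 m
R = ρL/A = (1.76×10^-8)(16.09)/(1.7908e-06) = 0.158 Ω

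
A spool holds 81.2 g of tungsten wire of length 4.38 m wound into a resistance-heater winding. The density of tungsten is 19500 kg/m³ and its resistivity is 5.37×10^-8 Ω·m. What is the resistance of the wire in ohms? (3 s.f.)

0.247 Ω

A = m/(density·L) = 0.0812/(19500×4.38) = 9.5071e-07 m²
R = ρL/A = (5.37×10^-8)(4.38)/(9.5071e-07) = 0.247 Ω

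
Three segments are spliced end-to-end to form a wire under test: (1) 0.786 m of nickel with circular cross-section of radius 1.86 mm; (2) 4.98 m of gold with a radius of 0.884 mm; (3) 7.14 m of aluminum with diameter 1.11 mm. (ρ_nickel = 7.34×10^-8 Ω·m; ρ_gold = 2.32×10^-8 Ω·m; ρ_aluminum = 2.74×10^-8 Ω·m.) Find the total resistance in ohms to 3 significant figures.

0.255 Ω

Seg 1: A = πr² = π(1.8600e-03 m)² = 1.087e-05 m²
R_1 = (7.34×10^-8)(0.786)/(1.087e-05) = 0.005308 Ω
Seg 2: A = πr² = π(8.8400e-04 m)² = 2.455e-06 m²
R_2 = (2.32×10^-8)(4.98)/(2.455e-06) = 0.04706 Ω
Seg 3: A = π(d/2)² = π(5.5500e-04 m)² = 9.677e-07 m²
R_3 = (2.74×10^-8)(7.14)/(9.677e-07) = 0.2022 Ω
R_total = R_1 + R_2 + R_3 = 0.255 Ω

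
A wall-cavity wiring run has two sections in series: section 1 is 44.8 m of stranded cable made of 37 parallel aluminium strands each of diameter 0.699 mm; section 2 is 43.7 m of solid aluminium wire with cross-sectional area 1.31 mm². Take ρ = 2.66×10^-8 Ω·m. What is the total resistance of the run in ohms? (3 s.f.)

Section 1: A_strand = π(3.4950e-04)² = 3.837e-07 m²; R₁ = ρL/(N·A_s) = (2.66×10^-8)(44.8)/(37×3.837e-07) = 0.08393 Ω
Section 2: A = 1.31 mm² = 1.310e-06 m²
R₂ = (2.66×10^-8)(43.7)/(1.310e-06) = 0.8873 Ω
R = R₁ + R₂ = 0.971 Ω

0.971 Ω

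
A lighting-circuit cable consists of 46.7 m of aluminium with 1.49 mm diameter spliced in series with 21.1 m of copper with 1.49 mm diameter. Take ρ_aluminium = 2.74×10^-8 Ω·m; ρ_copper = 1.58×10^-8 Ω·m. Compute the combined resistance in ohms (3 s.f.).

Segment 1: A = π(d/2)² = π(7.4500e-04 m)² = 1.744e-06 m²
R₁ = ρL/A = (2.74×10^-8)(46.7)/(1.744e-06) = 0.7338 Ω
R₂ = (1.58×10^-8)(21.1)/(1.744e-06) = 0.1912 Ω
R = R₁ + R₂ = 0.925 Ω

0.925 Ω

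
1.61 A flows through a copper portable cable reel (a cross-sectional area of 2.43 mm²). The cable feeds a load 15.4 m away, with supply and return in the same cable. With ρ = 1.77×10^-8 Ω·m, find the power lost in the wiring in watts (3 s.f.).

0.582 W

A = 2.43 mm² = 2.430e-06 m²
Total conductor length (both ways) L = 2 × 15.4 = 30.8 m
R = ρL/A = (1.77×10^-8)(30.8)/(2.430e-06) = 0.2243 Ω
P = I²R = (1.61)² × 0.2243 = 0.582 W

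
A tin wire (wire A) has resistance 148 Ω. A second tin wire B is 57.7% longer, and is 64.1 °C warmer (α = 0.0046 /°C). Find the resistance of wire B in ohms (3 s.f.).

302 Ω

R ∝ ρL/d² with ρ ∝ (1+αΔT), so R_B/R_A = (1 + 57.7/100) × (1 + 0.0046×64.1)
= 1.577 × 1.295 = 2.042
R_B = 2.042 × 148 = 302 Ω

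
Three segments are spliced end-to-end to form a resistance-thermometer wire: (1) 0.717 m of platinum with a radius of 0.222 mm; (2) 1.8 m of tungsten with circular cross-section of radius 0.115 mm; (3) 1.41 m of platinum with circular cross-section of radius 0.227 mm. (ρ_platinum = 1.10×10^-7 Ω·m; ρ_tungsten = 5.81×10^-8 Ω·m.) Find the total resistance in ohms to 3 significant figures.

3.98 Ω

Seg 1: A = πr² = π(2.2200e-04 m)² = 1.548e-07 m²
R_1 = (1.10×10^-7)(0.717)/(1.548e-07) = 0.5094 Ω
Seg 2: A = πr² = π(1.1500e-04 m)² = 4.155e-08 m²
R_2 = (5.81×10^-8)(1.8)/(4.155e-08) = 2.517 Ω
Seg 3: A = πr² = π(2.2700e-04 m)² = 1.619e-07 m²
R_3 = (1.10×10^-7)(1.41)/(1.619e-07) = 0.9581 Ω
R_total = R_1 + R_2 + R_3 = 3.98 Ω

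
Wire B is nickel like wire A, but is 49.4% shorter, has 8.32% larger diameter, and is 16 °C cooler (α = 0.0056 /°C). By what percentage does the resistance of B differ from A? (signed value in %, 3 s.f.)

R ∝ ρL/d² with ρ ∝ (1+αΔT), so R_B/R_A = (1 − 49.4/100) × (1 + 8.32/100)⁻² × (1 − 0.0056×16)
= 0.506 × 0.8523 × 0.9104 = 0.3926
(R_B − R_A)/R_A = 0.3926 − 1 = -60.7%

-60.7%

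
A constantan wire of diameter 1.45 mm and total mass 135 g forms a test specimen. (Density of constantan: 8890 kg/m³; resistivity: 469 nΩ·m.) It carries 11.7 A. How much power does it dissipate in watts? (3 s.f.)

358 W

ρ = 469 nΩ·m = 4.69×10^-7 Ω·m
A = π(d/2)² = π(7.2500e-04 m)² = 1.6513e-06 m²
L = m/(density·A) = 0.135/(8890×1.6513e-06) = 9.196 m
R = ρL/A = (4.69×10^-7)(9.196)/(1.6513e-06) = 2.612 Ω
P = I²R = (11.7)² × 2.612 = 358 W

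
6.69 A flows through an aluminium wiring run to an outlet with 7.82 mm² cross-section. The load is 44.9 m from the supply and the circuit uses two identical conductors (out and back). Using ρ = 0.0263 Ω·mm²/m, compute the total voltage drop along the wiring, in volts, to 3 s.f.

ρ = 0.0263 Ω·mm²/m = 2.63×10^-8 Ω·m
A = 7.82 mm² = 7.820e-06 m²
Total conductor length (both ways) L = 2 × 44.9 = 89.8 m
R = ρL/A = (2.63×10^-8)(89.8)/(7.820e-06) = 0.302 Ω
V = IR = 6.69 × 0.302 = 2.02 V

2.02 V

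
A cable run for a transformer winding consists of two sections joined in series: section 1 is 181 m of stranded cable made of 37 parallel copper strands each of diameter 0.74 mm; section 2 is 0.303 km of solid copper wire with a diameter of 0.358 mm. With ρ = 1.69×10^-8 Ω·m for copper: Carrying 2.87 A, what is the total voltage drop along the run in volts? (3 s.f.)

147 V

Section 1: A_strand = π(3.7000e-04)² = 4.301e-07 m²; R₁ = ρL/(N·A_s) = (1.69×10^-8)(181)/(37×4.301e-07) = 0.1922 Ω
Section 2: A = π(d/2)² = π(1.7900e-04 m)² = 1.007e-07 m²
R₂ = (1.69×10^-8)(303)/(1.007e-07) = 50.87 Ω
R = R₁ + R₂ = 51.06 Ω
V = IR = 2.87 × 51.06 = 147 V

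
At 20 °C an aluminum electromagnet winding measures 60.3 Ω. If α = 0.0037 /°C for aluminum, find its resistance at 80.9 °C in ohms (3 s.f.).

73.9 Ω

ΔT = 80.9 − 20 = 60.9 °C
R = R₀(1 + αΔT) = 60.3 × (1 + 0.0037×60.9) = 60.3 × 1.225 = 73.9 Ω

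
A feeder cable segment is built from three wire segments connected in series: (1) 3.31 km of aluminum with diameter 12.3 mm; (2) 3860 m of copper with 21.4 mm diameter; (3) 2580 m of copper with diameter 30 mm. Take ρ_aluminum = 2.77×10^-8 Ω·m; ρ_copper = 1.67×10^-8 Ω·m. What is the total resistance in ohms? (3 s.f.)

Seg 1: A = π(d/2)² = π(6.1500e-03 m)² = 1.188e-04 m²
R_1 = (2.77×10^-8)(3310)/(1.188e-04) = 0.7716 Ω
Seg 2: A = π(d/2)² = π(1.0700e-02 m)² = 3.597e-04 m²
R_2 = (1.67×10^-8)(3860)/(3.597e-04) = 0.1792 Ω
Seg 3: A = π(d/2)² = π(1.5000e-02 m)² = 7.069e-04 m²
R_3 = (1.67×10^-8)(2580)/(7.069e-04) = 0.06095 Ω
R_total = R_1 + R_2 + R_3 = 1.01 Ω

1.01 Ω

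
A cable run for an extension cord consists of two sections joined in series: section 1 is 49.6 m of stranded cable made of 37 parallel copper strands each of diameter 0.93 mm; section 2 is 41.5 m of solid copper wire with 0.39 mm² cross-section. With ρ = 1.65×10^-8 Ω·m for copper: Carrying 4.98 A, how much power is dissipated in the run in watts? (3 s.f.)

Section 1: A_strand = π(4.6500e-04)² = 6.793e-07 m²; R₁ = ρL/(N·A_s) = (1.65×10^-8)(49.6)/(37×6.793e-07) = 0.03256 Ω
Section 2: A = 0.39 mm² = 3.900e-07 m²
R₂ = (1.65×10^-8)(41.5)/(3.900e-07) = 1.756 Ω
R = R₁ + R₂ = 1.788 Ω
P = I²R = (4.98)² × 1.788 = 44.4 W

44.4 W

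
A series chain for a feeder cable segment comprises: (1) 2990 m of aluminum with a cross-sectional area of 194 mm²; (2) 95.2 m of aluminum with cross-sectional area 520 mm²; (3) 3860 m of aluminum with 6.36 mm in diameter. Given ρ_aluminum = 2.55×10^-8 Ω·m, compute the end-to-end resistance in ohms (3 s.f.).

Seg 1: A = 194 mm² = 1.940e-04 m²
R_1 = (2.55×10^-8)(2990)/(1.940e-04) = 0.393 Ω
Seg 2: A = 520 mm² = 5.200e-04 m²
R_2 = (2.55×10^-8)(95.2)/(5.200e-04) = 0.004668 Ω
Seg 3: A = π(d/2)² = π(3.1800e-03 m)² = 3.177e-05 m²
R_3 = (2.55×10^-8)(3860)/(3.177e-05) = 3.098 Ω
R_total = R_1 + R_2 + R_3 = 3.50 Ω

3.50 Ω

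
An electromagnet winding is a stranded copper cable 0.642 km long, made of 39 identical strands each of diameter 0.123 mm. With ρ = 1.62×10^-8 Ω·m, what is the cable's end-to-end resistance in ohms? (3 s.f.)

A_strand = π(6.1500e-05 m)² = 1.188e-08 m²
R_strand = ρL/A = (1.62×10^-8)(642)/(1.188e-08) = 875.3 Ω
R_total = R_strand/N = 875.3/39 = 22.4 Ω

22.4 Ω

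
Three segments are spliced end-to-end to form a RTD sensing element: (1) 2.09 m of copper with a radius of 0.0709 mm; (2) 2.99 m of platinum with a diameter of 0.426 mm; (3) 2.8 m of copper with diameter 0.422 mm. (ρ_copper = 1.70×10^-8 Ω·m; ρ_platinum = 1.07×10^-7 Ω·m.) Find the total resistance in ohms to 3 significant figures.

4.83 Ω

Seg 1: A = πr² = π(7.0900e-05 m)² = 1.579e-08 m²
R_1 = (1.70×10^-8)(2.09)/(1.579e-08) = 2.25 Ω
Seg 2: A = π(d/2)² = π(2.1300e-04 m)² = 1.425e-07 m²
R_2 = (1.07×10^-7)(2.99)/(1.425e-07) = 2.245 Ω
Seg 3: A = π(d/2)² = π(2.1100e-04 m)² = 1.399e-07 m²
R_3 = (1.70×10^-8)(2.8)/(1.399e-07) = 0.3403 Ω
R_total = R_1 + R_2 + R_3 = 4.83 Ω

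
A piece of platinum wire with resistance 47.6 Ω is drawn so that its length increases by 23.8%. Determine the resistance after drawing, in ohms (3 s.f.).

k = 1 + 23.8/100 = 1.238; volume constant ⇒ A' = A/k, so R' = k²R.
R' = 1.533 × 47.6 = 73.0 Ω

73.0 Ω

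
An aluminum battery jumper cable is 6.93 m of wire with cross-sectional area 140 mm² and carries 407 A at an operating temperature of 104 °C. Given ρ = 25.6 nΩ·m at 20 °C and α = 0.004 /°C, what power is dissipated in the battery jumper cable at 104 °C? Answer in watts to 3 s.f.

ρ = 25.6 nΩ·m = 2.56×10^-8 Ω·m
A = 140 mm² = 1.400e-04 m²
R₍20₎ = ρL/A = (2.56×10^-8)(6.93)/(1.400e-04) = 0.001267 Ω
R₍104₎ = R₍20₎(1 + αΔT) = 0.001267 × (1 + 0.004×84) = 0.001693 Ω
P = I²R = (407)² × 0.001693 = 280 W

280 W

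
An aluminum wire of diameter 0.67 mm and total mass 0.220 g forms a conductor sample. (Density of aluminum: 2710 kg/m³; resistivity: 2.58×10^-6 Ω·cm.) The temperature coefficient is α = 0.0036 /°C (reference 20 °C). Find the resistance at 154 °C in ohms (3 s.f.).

ρ = 2.58×10^-6 Ω·cm = 2.58×10^-8 Ω·m
A = π(d/2)² = π(3.3500e-04 m)² = 3.5257e-07 m²
L = m/(density·A) = 2.200×10^-4/(2710×3.5257e-07) = 0.2303 m
R = ρL/A = (2.58×10^-8)(0.2303)/(3.5257e-07) = 0.01685 Ω
R(154 °C) = 0.01685 × (1 + 0.0036×134) = 0.0250 Ω

0.0250 Ω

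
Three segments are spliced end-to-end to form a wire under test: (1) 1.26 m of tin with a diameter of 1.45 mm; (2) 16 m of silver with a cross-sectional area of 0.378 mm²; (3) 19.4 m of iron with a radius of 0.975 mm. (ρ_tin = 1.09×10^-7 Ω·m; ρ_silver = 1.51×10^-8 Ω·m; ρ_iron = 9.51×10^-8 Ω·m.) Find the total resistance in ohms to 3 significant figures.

1.34 Ω

Seg 1: A = π(d/2)² = π(7.2500e-04 m)² = 1.651e-06 m²
R_1 = (1.09×10^-7)(1.26)/(1.651e-06) = 0.08317 Ω
Seg 2: A = 0.378 mm² = 3.780e-07 m²
R_2 = (1.51×10^-8)(16)/(3.780e-07) = 0.6392 Ω
Seg 3: A = πr² = π(9.7500e-04 m)² = 2.986e-06 m²
R_3 = (9.51×10^-8)(19.4)/(2.986e-06) = 0.6178 Ω
R_total = R_1 + R_2 + R_3 = 1.34 Ω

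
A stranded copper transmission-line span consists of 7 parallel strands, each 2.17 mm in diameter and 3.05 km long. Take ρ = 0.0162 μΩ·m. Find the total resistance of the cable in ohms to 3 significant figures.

ρ = 0.0162 μΩ·m = 1.62×10^-8 Ω·m
A_strand = π(1.0850e-03 m)² = 3.698e-06 m²
R_strand = ρL/A = (1.62×10^-8)(3050)/(3.698e-06) = 13.36 Ω
R_total = R_strand/N = 13.36/7 = 1.91 Ω

1.91 Ω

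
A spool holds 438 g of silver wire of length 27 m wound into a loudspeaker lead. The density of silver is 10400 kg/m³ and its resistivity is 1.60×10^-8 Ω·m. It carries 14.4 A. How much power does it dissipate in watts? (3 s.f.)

57.4 W

A = m/(density·L) = 0.438/(10400×27) = 1.5598e-06 m²
R = ρL/A = (1.60×10^-8)(27)/(1.5598e-06) = 0.277 Ω
P = I²R = (14.4)² × 0.277 = 57.4 W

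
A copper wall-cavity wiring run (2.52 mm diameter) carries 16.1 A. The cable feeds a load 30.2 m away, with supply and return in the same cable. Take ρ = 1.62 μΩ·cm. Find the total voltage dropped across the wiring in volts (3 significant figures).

ρ = 1.62 μΩ·cm = 1.62×10^-8 Ω·m
A = π(d/2)² = π(1.2600e-03 m)² = 4.988e-06 m²
Total conductor length (both ways) L = 2 × 30.2 = 60.4 m
R = ρL/A = (1.62×10^-8)(60.4)/(4.988e-06) = 0.1962 Ω
V = IR = 16.1 × 0.1962 = 3.16 V

3.16 V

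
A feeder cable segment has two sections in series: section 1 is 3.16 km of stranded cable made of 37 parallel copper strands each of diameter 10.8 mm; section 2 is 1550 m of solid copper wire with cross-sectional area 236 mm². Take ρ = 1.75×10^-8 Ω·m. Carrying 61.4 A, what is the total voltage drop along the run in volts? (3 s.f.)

Section 1: A_strand = π(5.4000e-03)² = 9.161e-05 m²; R₁ = ρL/(N·A_s) = (1.75×10^-8)(3160)/(37×9.161e-05) = 0.01631 Ω
Section 2: A = 236 mm² = 2.360e-04 m²
R₂ = (1.75×10^-8)(1550)/(2.360e-04) = 0.1149 Ω
R = R₁ + R₂ = 0.1313 Ω
V = IR = 61.4 × 0.1313 = 8.06 V

8.06 V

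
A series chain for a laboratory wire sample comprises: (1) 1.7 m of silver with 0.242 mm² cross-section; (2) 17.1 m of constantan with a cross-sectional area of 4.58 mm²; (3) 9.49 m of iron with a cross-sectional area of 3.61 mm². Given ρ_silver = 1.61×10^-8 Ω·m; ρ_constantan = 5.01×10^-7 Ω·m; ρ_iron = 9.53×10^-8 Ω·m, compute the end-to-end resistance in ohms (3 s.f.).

Seg 1: A = 0.242 mm² = 2.420e-07 m²
R_1 = (1.61×10^-8)(1.7)/(2.420e-07) = 0.1131 Ω
Seg 2: A = 4.58 mm² = 4.580e-06 m²
R_2 = (5.01×10^-7)(17.1)/(4.580e-06) = 1.871 Ω
Seg 3: A = 3.61 mm² = 3.610e-06 m²
R_3 = (9.53×10^-8)(9.49)/(3.610e-06) = 0.2505 Ω
R_total = R_1 + R_2 + R_3 = 2.23 Ω

2.23 Ω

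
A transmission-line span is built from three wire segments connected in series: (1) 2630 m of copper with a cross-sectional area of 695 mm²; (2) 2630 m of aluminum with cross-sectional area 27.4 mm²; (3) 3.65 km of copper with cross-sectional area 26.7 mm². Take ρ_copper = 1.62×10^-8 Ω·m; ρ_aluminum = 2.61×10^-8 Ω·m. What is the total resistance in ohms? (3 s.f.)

Seg 1: A = 695 mm² = 6.950e-04 m²
R_1 = (1.62×10^-8)(2630)/(6.950e-04) = 0.0613 Ω
Seg 2: A = 27.4 mm² = 2.740e-05 m²
R_2 = (2.61×10^-8)(2630)/(2.740e-05) = 2.505 Ω
Seg 3: A = 26.7 mm² = 2.670e-05 m²
R_3 = (1.62×10^-8)(3650)/(2.670e-05) = 2.215 Ω
R_total = R_1 + R_2 + R_3 = 4.78 Ω

4.78 Ω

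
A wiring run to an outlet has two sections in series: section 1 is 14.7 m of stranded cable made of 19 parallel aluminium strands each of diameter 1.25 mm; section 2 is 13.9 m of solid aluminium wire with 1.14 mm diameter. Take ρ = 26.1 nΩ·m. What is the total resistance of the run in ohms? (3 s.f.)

ρ = 26.1 nΩ·m = 2.61×10^-8 Ω·m
Section 1: A_strand = π(6.2500e-04)² = 1.227e-06 m²; R₁ = ρL/(N·A_s) = (2.61×10^-8)(14.7)/(19×1.227e-06) = 0.01645 Ω
Section 2: A = π(d/2)² = π(5.7000e-04 m)² = 1.021e-06 m²
R₂ = (2.61×10^-8)(13.9)/(1.021e-06) = 0.3554 Ω
R = R₁ + R₂ = 0.372 Ω

0.372 Ω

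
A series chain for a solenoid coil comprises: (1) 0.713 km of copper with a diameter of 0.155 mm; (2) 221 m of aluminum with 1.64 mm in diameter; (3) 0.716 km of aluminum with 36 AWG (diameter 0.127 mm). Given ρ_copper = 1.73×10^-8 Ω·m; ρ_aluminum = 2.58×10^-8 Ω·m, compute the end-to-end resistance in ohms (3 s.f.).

2110 Ω

Seg 1: A = π(d/2)² = π(7.7500e-05 m)² = 1.887e-08 m²
R_1 = (1.73×10^-8)(713)/(1.887e-08) = 653.7 Ω
Seg 2: A = π(d/2)² = π(8.2000e-04 m)² = 2.112e-06 m²
R_2 = (2.58×10^-8)(221)/(2.112e-06) = 2.699 Ω
Seg 3: A = π(0.127/2 mm)² = π(6.3500e-05 m)² = 1.267e-08 m²
R_3 = (2.58×10^-8)(716)/(1.267e-08) = 1458 Ω
R_total = R_1 + R_2 + R_3 = 2110 Ω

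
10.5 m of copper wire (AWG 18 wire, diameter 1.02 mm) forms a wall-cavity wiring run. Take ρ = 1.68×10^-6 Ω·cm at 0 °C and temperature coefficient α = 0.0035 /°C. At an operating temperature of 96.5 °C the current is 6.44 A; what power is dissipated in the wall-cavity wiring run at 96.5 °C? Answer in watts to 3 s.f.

12.0 W

ρ = 1.68×10^-6 Ω·cm = 1.68×10^-8 Ω·m
A = π(1.02/2 mm)² = π(5.1000e-04 m)² = 8.171e-07 m²
R₍0₎ = ρL/A = (1.68×10^-8)(10.5)/(8.171e-07) = 0.2159 Ω
R₍96.5₎ = R₍0₎(1 + αΔT) = 0.2159 × (1 + 0.0035×96.5) = 0.2888 Ω
P = I²R = (6.44)² × 0.2888 = 12.0 W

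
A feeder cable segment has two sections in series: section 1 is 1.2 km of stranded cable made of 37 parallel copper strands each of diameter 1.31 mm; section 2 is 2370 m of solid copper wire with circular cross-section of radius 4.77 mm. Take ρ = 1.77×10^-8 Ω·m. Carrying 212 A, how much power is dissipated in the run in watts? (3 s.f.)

Section 1: A_strand = π(6.5500e-04)² = 1.348e-06 m²; R₁ = ρL/(N·A_s) = (1.77×10^-8)(1200)/(37×1.348e-06) = 0.4259 Ω
Section 2: A = πr² = π(4.7700e-03 m)² = 7.148e-05 m²
R₂ = (1.77×10^-8)(2370)/(7.148e-05) = 0.5869 Ω
R = R₁ + R₂ = 1.013 Ω
P = I²R = (212)² × 1.013 = 45500 W

45500 W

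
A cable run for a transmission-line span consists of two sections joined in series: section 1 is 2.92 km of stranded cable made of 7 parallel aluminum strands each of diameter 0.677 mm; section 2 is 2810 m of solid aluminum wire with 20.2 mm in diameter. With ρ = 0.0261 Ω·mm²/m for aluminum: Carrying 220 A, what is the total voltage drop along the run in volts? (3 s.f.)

ρ = 0.0261 Ω·mm²/m = 2.61×10^-8 Ω·m
Section 1: A_strand = π(3.3850e-04)² = 3.600e-07 m²; R₁ = ρL/(N·A_s) = (2.61×10^-8)(2920)/(7×3.600e-07) = 30.25 Ω
Section 2: A = π(d/2)² = π(1.0100e-02 m)² = 3.205e-04 m²
R₂ = (2.61×10^-8)(2810)/(3.205e-04) = 0.2289 Ω
R = R₁ + R₂ = 30.47 Ω
V = IR = 220 × 30.47 = 6700 V

6700 V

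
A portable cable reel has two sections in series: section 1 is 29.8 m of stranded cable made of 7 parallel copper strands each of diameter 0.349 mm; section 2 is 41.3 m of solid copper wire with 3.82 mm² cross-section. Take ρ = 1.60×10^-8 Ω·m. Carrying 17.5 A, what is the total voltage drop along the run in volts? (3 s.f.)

15.5 V

Section 1: A_strand = π(1.7450e-04)² = 9.566e-08 m²; R₁ = ρL/(N·A_s) = (1.60×10^-8)(29.8)/(7×9.566e-08) = 0.712 Ω
Section 2: A = 3.82 mm² = 3.820e-06 m²
R₂ = (1.60×10^-8)(41.3)/(3.820e-06) = 0.173 Ω
R = R₁ + R₂ = 0.885 Ω
V = IR = 17.5 × 0.885 = 15.5 V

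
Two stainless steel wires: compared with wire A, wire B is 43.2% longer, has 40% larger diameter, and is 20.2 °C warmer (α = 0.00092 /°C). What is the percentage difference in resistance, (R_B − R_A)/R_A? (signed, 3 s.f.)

R ∝ ρL/d² with ρ ∝ (1+αΔT), so R_B/R_A = (1 + 43.2/100) × (1 + 40/100)⁻² × (1 + 0.00092×20.2)
= 1.432 × 0.5102 × 1.019 = 0.7442
(R_B − R_A)/R_A = 0.7442 − 1 = -25.6%

-25.6%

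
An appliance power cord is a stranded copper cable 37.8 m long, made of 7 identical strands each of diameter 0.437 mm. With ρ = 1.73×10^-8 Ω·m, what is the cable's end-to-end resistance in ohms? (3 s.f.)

A_strand = π(2.1850e-04 m)² = 1.500e-07 m²
R_strand = ρL/A = (1.73×10^-8)(37.8)/(1.500e-07) = 4.36 Ω
R_total = R_strand/N = 4.36/7 = 0.623 Ω

0.623 Ω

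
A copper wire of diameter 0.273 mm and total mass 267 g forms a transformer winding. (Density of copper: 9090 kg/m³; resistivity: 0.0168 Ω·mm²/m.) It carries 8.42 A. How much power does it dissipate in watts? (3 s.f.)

10200 W

ρ = 0.0168 Ω·mm²/m = 1.68×10^-8 Ω·m
A = π(d/2)² = π(1.3650e-04 m)² = 5.8535e-08 m²
L = m/(density·A) = 0.267/(9090×5.8535e-08) = 501.8 m
R = ρL/A = (1.68×10^-8)(501.8)/(5.8535e-08) = 144 Ω
P = I²R = (8.42)² × 144 = 10200 W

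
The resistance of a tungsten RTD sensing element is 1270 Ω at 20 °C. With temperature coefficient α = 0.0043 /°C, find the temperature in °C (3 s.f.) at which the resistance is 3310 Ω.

394 °C

R = R₀(1 + α(T − T₀)) ⇒ T = T₀ + (R/R₀ − 1)/α
T = 20 + (3310/1270 − 1)/0.0043 = 20 + (1.606)/0.0043 = 394 °C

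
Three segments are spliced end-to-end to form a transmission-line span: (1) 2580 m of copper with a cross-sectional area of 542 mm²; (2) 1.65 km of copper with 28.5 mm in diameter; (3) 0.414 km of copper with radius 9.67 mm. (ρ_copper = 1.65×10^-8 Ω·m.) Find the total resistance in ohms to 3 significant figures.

0.144 Ω

Seg 1: A = 542 mm² = 5.420e-04 m²
R_1 = (1.65×10^-8)(2580)/(5.420e-04) = 0.07854 Ω
Seg 2: A = π(d/2)² = π(1.4250e-02 m)² = 6.379e-04 m²
R_2 = (1.65×10^-8)(1650)/(6.379e-04) = 0.04268 Ω
Seg 3: A = πr² = π(9.6700e-03 m)² = 2.938e-04 m²
R_3 = (1.65×10^-8)(414)/(2.938e-04) = 0.02325 Ω
R_total = R_1 + R_2 + R_3 = 0.144 Ω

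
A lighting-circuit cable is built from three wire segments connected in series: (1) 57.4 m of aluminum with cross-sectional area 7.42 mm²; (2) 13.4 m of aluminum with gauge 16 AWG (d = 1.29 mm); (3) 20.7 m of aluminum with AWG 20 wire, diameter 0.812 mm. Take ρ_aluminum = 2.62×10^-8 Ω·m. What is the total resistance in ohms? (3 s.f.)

Seg 1: A = 7.42 mm² = 7.420e-06 m²
R_1 = (2.62×10^-8)(57.4)/(7.420e-06) = 0.2027 Ω
Seg 2: A = π(1.29/2 mm)² = π(6.4500e-04 m)² = 1.307e-06 m²
R_2 = (2.62×10^-8)(13.4)/(1.307e-06) = 0.2686 Ω
Seg 3: A = π(0.812/2 mm)² = π(4.0600e-04 m)² = 5.178e-07 m²
R_3 = (2.62×10^-8)(20.7)/(5.178e-07) = 1.047 Ω
R_total = R_1 + R_2 + R_3 = 1.52 Ω

1.52 Ω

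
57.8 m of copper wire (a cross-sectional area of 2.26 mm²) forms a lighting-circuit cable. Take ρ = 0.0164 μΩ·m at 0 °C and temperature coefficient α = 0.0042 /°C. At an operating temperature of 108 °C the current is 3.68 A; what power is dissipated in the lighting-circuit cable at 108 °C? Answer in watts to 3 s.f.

8.26 W

ρ = 0.0164 μΩ·m = 1.64×10^-8 Ω·m
A = 2.26 mm² = 2.260e-06 m²
R₍0₎ = ρL/A = (1.64×10^-8)(57.8)/(2.260e-06) = 0.4194 Ω
R₍108₎ = R₍0₎(1 + αΔT) = 0.4194 × (1 + 0.0042×108) = 0.6097 Ω
P = I²R = (3.68)² × 0.6097 = 8.26 W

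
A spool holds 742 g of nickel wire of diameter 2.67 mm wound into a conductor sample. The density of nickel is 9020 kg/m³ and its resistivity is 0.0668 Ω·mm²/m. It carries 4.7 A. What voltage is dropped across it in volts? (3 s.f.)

0.824 V

ρ = 0.0668 Ω·mm²/m = 6.68×10^-8 Ω·m
A = π(d/2)² = π(1.3350e-03 m)² = 5.5990e-06 m²
L = m/(density·A) = 0.742/(9020×5.5990e-06) = 14.69 m
R = ρL/A = (6.68×10^-8)(14.69)/(5.5990e-06) = 0.1753 Ω
V = IR = 4.7 × 0.1753 = 0.824 V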